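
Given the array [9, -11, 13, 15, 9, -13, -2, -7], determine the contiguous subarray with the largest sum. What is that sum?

Using Kadane's algorithm on [9, -11, 13, 15, 9, -13, -2, -7]:

Scanning through the array:
Position 1 (value -11): max_ending_here = -2, max_so_far = 9
Position 2 (value 13): max_ending_here = 13, max_so_far = 13
Position 3 (value 15): max_ending_here = 28, max_so_far = 28
Position 4 (value 9): max_ending_here = 37, max_so_far = 37
Position 5 (value -13): max_ending_here = 24, max_so_far = 37
Position 6 (value -2): max_ending_here = 22, max_so_far = 37
Position 7 (value -7): max_ending_here = 15, max_so_far = 37

Maximum subarray: [13, 15, 9]
Maximum sum: 37

The maximum subarray is [13, 15, 9] with sum 37. This subarray runs from index 2 to index 4.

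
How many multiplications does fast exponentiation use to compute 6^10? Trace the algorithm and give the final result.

Computing 6^10 by squaring (build up from 6^1; each line after the first costs one multiplication):

6^1 = 6
6^2 = (6^1)^2 = 6^2 = 36
6^4 = (6^2)^2 = 36^2 = 1296
6^5 = 6 * 6^4 = 6 * 1296 = 7776
6^10 = (6^5)^2 = 7776^2 = 60466176

Result: 60466176
Multiplications needed: 4 (4 lines after 6^1)

6^10 = 60466176. Using exponentiation by squaring, this requires 4 multiplications. The key idea: if the exponent is even, square the half-power; if odd, multiply by the base once.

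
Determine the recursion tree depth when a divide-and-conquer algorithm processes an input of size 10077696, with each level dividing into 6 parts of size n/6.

For divide and conquer with division factor 6:

Problem sizes at each level:
Level 0: 10077696
Level 1: 1679616
Level 2: 279936
Level 3: 46656
Level 4: 7776
Level 5: 1296
Level 6: 216
Level 7: 36
Level 8: 6
Level 9: 1

The root is level 0 and the size-1 base case is level 9 (the tree spans levels 0 through 9, i.e. 10 levels counting the root), so the depth is the number of divisions: log_6(10077696) = 9

The recursion tree depth is log_6(10077696) = 9. At each level, the problem size is divided by 6, so it takes 9 divisions to reduce to a base case of size 1. The algorithm makes 6 recursive calls at each level.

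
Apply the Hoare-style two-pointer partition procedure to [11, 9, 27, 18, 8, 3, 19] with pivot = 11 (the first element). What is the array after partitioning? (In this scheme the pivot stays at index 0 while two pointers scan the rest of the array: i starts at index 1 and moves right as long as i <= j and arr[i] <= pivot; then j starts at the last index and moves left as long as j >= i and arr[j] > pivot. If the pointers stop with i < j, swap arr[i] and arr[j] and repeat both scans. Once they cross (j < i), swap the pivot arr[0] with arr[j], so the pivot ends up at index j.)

Hoare-style two-pointer partition with pivot = 11:

Initial array: [11, 9, 27, 18, 8, 3, 19]

Pointers start at i = 1, j = 6.
i stops at index 2 (arr[2]=27 > 11), j stops at index 5 (arr[5]=3 <= 11): swap arr[2] and arr[5], array becomes [11, 9, 3, 18, 8, 27, 19]
i stops at index 3 (arr[3]=18 > 11), j stops at index 4 (arr[4]=8 <= 11): swap arr[3] and arr[4], array becomes [11, 9, 3, 8, 18, 27, 19]
i ends at 4, j ends at 3: the pointers have crossed (j < i), so scanning stops.

Swap pivot arr[0] with arr[3] to place pivot at position 3: [8, 9, 3, 11, 18, 27, 19]
Pivot position: 3

After partitioning with pivot 11, the array becomes [8, 9, 3, 11, 18, 27, 19]. The pivot is placed at index 3. All elements to the left of the pivot are <= 11, and all elements to the right are > 11.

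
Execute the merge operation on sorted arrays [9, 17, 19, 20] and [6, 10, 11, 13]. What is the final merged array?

Merging process:

Compare 9 vs 6: take 6 from right. Merged: [6]
Compare 9 vs 10: take 9 from left. Merged: [6, 9]
Compare 17 vs 10: take 10 from right. Merged: [6, 9, 10]
Compare 17 vs 11: take 11 from right. Merged: [6, 9, 10, 11]
Compare 17 vs 13: take 13 from right. Merged: [6, 9, 10, 11, 13]
Append remaining from left: [17, 19, 20]. Merged: [6, 9, 10, 11, 13, 17, 19, 20]

Final merged array: [6, 9, 10, 11, 13, 17, 19, 20]
Total comparisons: 5

The merged array is [6, 9, 10, 11, 13, 17, 19, 20], requiring 5 comparisons. The merge step runs in O(n) time where n is the total number of elements.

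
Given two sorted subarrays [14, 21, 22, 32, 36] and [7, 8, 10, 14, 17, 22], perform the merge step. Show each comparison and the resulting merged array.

Merging process:

Compare 14 vs 7: take 7 from right. Merged: [7]
Compare 14 vs 8: take 8 from right. Merged: [7, 8]
Compare 14 vs 10: take 10 from right. Merged: [7, 8, 10]
Compare 14 vs 14: take 14 from left. Merged: [7, 8, 10, 14]
Compare 21 vs 14: take 14 from right. Merged: [7, 8, 10, 14, 14]
Compare 21 vs 17: take 17 from right. Merged: [7, 8, 10, 14, 14, 17]
Compare 21 vs 22: take 21 from left. Merged: [7, 8, 10, 14, 14, 17, 21]
Compare 22 vs 22: take 22 from left. Merged: [7, 8, 10, 14, 14, 17, 21, 22]
Compare 32 vs 22: take 22 from right. Merged: [7, 8, 10, 14, 14, 17, 21, 22, 22]
Append remaining from left: [32, 36]. Merged: [7, 8, 10, 14, 14, 17, 21, 22, 22, 32, 36]

Final merged array: [7, 8, 10, 14, 14, 17, 21, 22, 22, 32, 36]
Total comparisons: 9

The merged array is [7, 8, 10, 14, 14, 17, 21, 22, 22, 32, 36], requiring 9 comparisons. The merge step runs in O(n) time where n is the total number of elements.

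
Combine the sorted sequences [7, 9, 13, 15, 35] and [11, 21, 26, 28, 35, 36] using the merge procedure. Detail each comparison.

Merging process:

Compare 7 vs 11: take 7 from left. Merged: [7]
Compare 9 vs 11: take 9 from left. Merged: [7, 9]
Compare 13 vs 11: take 11 from right. Merged: [7, 9, 11]
Compare 13 vs 21: take 13 from left. Merged: [7, 9, 11, 13]
Compare 15 vs 21: take 15 from left. Merged: [7, 9, 11, 13, 15]
Compare 35 vs 21: take 21 from right. Merged: [7, 9, 11, 13, 15, 21]
Compare 35 vs 26: take 26 from right. Merged: [7, 9, 11, 13, 15, 21, 26]
Compare 35 vs 28: take 28 from right. Merged: [7, 9, 11, 13, 15, 21, 26, 28]
Compare 35 vs 35: take 35 from left. Merged: [7, 9, 11, 13, 15, 21, 26, 28, 35]
Append remaining from right: [35, 36]. Merged: [7, 9, 11, 13, 15, 21, 26, 28, 35, 35, 36]

Final merged array: [7, 9, 11, 13, 15, 21, 26, 28, 35, 35, 36]
Total comparisons: 9

The merged array is [7, 9, 11, 13, 15, 21, 26, 28, 35, 35, 36], requiring 9 comparisons. The merge step runs in O(n) time where n is the total number of elements.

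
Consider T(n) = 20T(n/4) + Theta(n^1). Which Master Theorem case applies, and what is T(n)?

Master Theorem for T(n) = 20T(n/4) + O(n^1):

a = 20, b = 4, c = 1
log_b(a) = log_4(20) = 2.1610

Case 1: c = 1 < log_4(20) = 2.1610
T(n) = O(n^(log_4 20))

For T(n) = 20T(n/4) + O(n^1): log_4(20) = 2.1610. This is Case 1 of the Master Theorem (c < log_b(a), work dominated by leaves), giving O(n^(log_4 20)).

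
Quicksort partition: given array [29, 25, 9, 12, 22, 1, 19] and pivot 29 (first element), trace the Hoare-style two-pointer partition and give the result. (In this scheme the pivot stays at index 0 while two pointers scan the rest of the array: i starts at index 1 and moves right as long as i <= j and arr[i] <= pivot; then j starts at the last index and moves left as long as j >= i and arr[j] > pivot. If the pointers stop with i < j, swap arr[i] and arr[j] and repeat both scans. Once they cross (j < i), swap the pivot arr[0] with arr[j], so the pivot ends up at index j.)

Hoare-style two-pointer partition with pivot = 29:

Initial array: [29, 25, 9, 12, 22, 1, 19]

Pointers start at i = 1, j = 6.
i ends at 7, j ends at 6: the pointers have crossed (j < i), so scanning stops.

Swap pivot arr[0] with arr[6] to place pivot at position 6: [19, 25, 9, 12, 22, 1, 29]
Pivot position: 6

After partitioning with pivot 29, the array becomes [19, 25, 9, 12, 22, 1, 29]. The pivot is placed at index 6. All elements to the left of the pivot are <= 29, and all elements to the right are > 29.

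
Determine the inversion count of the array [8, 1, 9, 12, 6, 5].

Finding inversions in [8, 1, 9, 12, 6, 5]:

(0, 1): arr[0]=8 > arr[1]=1
(0, 4): arr[0]=8 > arr[4]=6
(0, 5): arr[0]=8 > arr[5]=5
(2, 4): arr[2]=9 > arr[4]=6
(2, 5): arr[2]=9 > arr[5]=5
(3, 4): arr[3]=12 > arr[4]=6
(3, 5): arr[3]=12 > arr[5]=5
(4, 5): arr[4]=6 > arr[5]=5

Total inversions: 8

The array has 8 inversion(s): (0,1), (0,4), (0,5), (2,4), (2,5), (3,4), (3,5), (4,5). Each pair (i,j) satisfies i < j and arr[i] > arr[j].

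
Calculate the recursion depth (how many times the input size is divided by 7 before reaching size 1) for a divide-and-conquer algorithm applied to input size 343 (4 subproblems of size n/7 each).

For divide and conquer with division factor 7:

Problem sizes at each level:
Level 0: 343
Level 1: 49
Level 2: 7
Level 3: 1

The root is level 0 and the size-1 base case is level 3 (the tree spans levels 0 through 3, i.e. 4 levels counting the root), so the depth is the number of divisions: log_7(343) = 3

The recursion tree depth is log_7(343) = 3. At each level, the problem size is divided by 7, so it takes 3 divisions to reduce to a base case of size 1. The algorithm makes 4 recursive calls at each level.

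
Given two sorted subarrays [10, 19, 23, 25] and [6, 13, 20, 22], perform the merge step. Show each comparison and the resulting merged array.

Merging process:

Compare 10 vs 6: take 6 from right. Merged: [6]
Compare 10 vs 13: take 10 from left. Merged: [6, 10]
Compare 19 vs 13: take 13 from right. Merged: [6, 10, 13]
Compare 19 vs 20: take 19 from left. Merged: [6, 10, 13, 19]
Compare 23 vs 20: take 20 from right. Merged: [6, 10, 13, 19, 20]
Compare 23 vs 22: take 22 from right. Merged: [6, 10, 13, 19, 20, 22]
Append remaining from left: [23, 25]. Merged: [6, 10, 13, 19, 20, 22, 23, 25]

Final merged array: [6, 10, 13, 19, 20, 22, 23, 25]
Total comparisons: 6

The merged array is [6, 10, 13, 19, 20, 22, 23, 25], requiring 6 comparisons. The merge step runs in O(n) time where n is the total number of elements.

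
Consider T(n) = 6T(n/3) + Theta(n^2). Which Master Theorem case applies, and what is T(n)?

Master Theorem for T(n) = 6T(n/3) + O(n^2):

a = 6, b = 3, c = 2
log_b(a) = log_3(6) = 1.6309

Case 3: c = 2 > log_3(6) = 1.6309
T(n) = O(n^2) = O(n^2)

For T(n) = 6T(n/3) + O(n^2): log_3(6) = 1.6309. This is Case 3 of the Master Theorem (c > log_b(a), work dominated by root), giving O(n^2).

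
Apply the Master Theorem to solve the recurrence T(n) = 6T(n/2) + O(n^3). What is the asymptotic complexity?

Master Theorem for T(n) = 6T(n/2) + O(n^3):

a = 6, b = 2, c = 3
log_b(a) = log_2(6) = 2.5850

Case 3: c = 3 > log_2(6) = 2.5850
T(n) = O(n^3) = O(n^3)

For T(n) = 6T(n/2) + O(n^3): log_2(6) = 2.5850. This is Case 3 of the Master Theorem (c > log_b(a), work dominated by root), giving O(n^3).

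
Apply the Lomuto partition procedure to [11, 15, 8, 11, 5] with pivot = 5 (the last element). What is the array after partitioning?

Lomuto partition with pivot = 5:

Initial array: [11, 15, 8, 11, 5]

arr[0]=11 > 5: no swap
arr[1]=15 > 5: no swap
arr[2]=8 > 5: no swap
arr[3]=11 > 5: no swap

Place pivot at position 0: [5, 15, 8, 11, 11]
Pivot position: 0

After partitioning with pivot 5, the array becomes [5, 15, 8, 11, 11]. The pivot is placed at index 0. All elements to the left of the pivot are <= 5, and all elements to the right are > 5.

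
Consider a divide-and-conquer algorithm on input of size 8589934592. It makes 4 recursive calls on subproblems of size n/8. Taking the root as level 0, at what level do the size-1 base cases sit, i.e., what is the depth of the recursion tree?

For divide and conquer with division factor 8:

Problem sizes at each level:
Level 0: 8589934592
Level 1: 1073741824
Level 2: 134217728
Level 3: 16777216
Level 4: 2097152
Level 5: 262144
Level 6: 32768
Level 7: 4096
Level 8: 512
Level 9: 64
Level 10: 8
Level 11: 1

The root is level 0 and the size-1 base case is level 11 (the tree spans levels 0 through 11, i.e. 12 levels counting the root), so the depth is the number of divisions: log_8(8589934592) = 11

The recursion tree depth is log_8(8589934592) = 11. At each level, the problem size is divided by 8, so it takes 11 divisions to reduce to a base case of size 1. The algorithm makes 4 recursive calls at each level.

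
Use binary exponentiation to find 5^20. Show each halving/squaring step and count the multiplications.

Computing 5^20 by squaring (build up from 5^1; each line after the first costs one multiplication):

5^1 = 5
5^2 = (5^1)^2 = 5^2 = 25
5^4 = (5^2)^2 = 25^2 = 625
5^5 = 5 * 5^4 = 5 * 625 = 3125
5^10 = (5^5)^2 = 3125^2 = 9765625
5^20 = (5^10)^2 = 9765625^2 = 95367431640625

Result: 95367431640625
Multiplications needed: 5 (5 lines after 5^1)

5^20 = 95367431640625. Using exponentiation by squaring, this requires 5 multiplications. The key idea: if the exponent is even, square the half-power; if odd, multiply by the base once.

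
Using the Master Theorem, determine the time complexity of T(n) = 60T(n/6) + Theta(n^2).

Master Theorem for T(n) = 60T(n/6) + O(n^2):

a = 60, b = 6, c = 2
log_b(a) = log_6(60) = 2.2851

Case 1: c = 2 < log_6(60) = 2.2851
T(n) = O(n^(log_6 60))

For T(n) = 60T(n/6) + O(n^2): log_6(60) = 2.2851. This is Case 1 of the Master Theorem (c < log_b(a), work dominated by leaves), giving O(n^(log_6 60)).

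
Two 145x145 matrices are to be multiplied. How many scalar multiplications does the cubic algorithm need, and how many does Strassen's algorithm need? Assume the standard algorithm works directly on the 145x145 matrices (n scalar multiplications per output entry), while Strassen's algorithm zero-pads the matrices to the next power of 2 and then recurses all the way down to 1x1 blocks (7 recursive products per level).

Matrix multiplication for 145x145 matrices:

Strassen's algorithm requires power-of-2 dimensions. Pad 145x145 to 256x256 (next power of 2).

Standard algorithm: 145^3 = 3048625 multiplications
Strassen's algorithm: 7^(log2(256)) = 7^8 = 5764801 multiplications
Difference: 3048625 - 5764801 = -2716176 (Strassen uses MORE here due to padding overhead — for small or just-over-power-of-2 n, padding can outweigh the per-level savings)

Standard: 3048625 multiplications (145^3). Strassen: 5764801 multiplications (7^8, after padding to 256x256). Strassen reduces 8 recursive multiplications to 7 at each level.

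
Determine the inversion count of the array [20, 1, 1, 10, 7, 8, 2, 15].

Finding inversions in [20, 1, 1, 10, 7, 8, 2, 15]:

(0, 1): arr[0]=20 > arr[1]=1
(0, 2): arr[0]=20 > arr[2]=1
(0, 3): arr[0]=20 > arr[3]=10
(0, 4): arr[0]=20 > arr[4]=7
(0, 5): arr[0]=20 > arr[5]=8
(0, 6): arr[0]=20 > arr[6]=2
(0, 7): arr[0]=20 > arr[7]=15
(3, 4): arr[3]=10 > arr[4]=7
(3, 5): arr[3]=10 > arr[5]=8
(3, 6): arr[3]=10 > arr[6]=2
(4, 6): arr[4]=7 > arr[6]=2
(5, 6): arr[5]=8 > arr[6]=2

Total inversions: 12

The array has 12 inversion(s): (0,1), (0,2), (0,3), (0,4), (0,5), (0,6), (0,7), (3,4), (3,5), (3,6), (4,6), (5,6). Each pair (i,j) satisfies i < j and arr[i] > arr[j].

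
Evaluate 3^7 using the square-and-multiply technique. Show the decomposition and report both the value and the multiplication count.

Computing 3^7 by squaring (build up from 3^1; each line after the first costs one multiplication):

3^1 = 3
3^2 = (3^1)^2 = 3^2 = 9
3^3 = 3 * 3^2 = 3 * 9 = 27
3^6 = (3^3)^2 = 27^2 = 729
3^7 = 3 * 3^6 = 3 * 729 = 2187

Result: 2187
Multiplications needed: 4 (4 lines after 3^1)

3^7 = 2187. Using exponentiation by squaring, this requires 4 multiplications. The key idea: if the exponent is even, square the half-power; if odd, multiply by the base once.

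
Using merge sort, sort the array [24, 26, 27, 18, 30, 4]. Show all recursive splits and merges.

Merge sort trace:

Split: [24, 26, 27, 18, 30, 4] -> [24, 26, 27] and [18, 30, 4]
  Split: [24, 26, 27] -> [24] and [26, 27]
    Split: [26, 27] -> [26] and [27]
    Merge: [26] + [27] -> [26, 27]
  Merge: [24] + [26, 27] -> [24, 26, 27]
  Split: [18, 30, 4] -> [18] and [30, 4]
    Split: [30, 4] -> [30] and [4]
    Merge: [30] + [4] -> [4, 30]
  Merge: [18] + [4, 30] -> [4, 18, 30]
Merge: [24, 26, 27] + [4, 18, 30] -> [4, 18, 24, 26, 27, 30]

Final sorted array: [4, 18, 24, 26, 27, 30]

The merge sort proceeds by recursively splitting the array and merging sorted halves.
After all merges, the sorted array is [4, 18, 24, 26, 27, 30].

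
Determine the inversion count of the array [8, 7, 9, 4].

Finding inversions in [8, 7, 9, 4]:

(0, 1): arr[0]=8 > arr[1]=7
(0, 3): arr[0]=8 > arr[3]=4
(1, 3): arr[1]=7 > arr[3]=4
(2, 3): arr[2]=9 > arr[3]=4

Total inversions: 4

The array has 4 inversion(s): (0,1), (0,3), (1,3), (2,3). Each pair (i,j) satisfies i < j and arr[i] > arr[j].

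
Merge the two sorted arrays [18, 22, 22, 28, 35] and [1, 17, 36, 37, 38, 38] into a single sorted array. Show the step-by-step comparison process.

Merging process:

Compare 18 vs 1: take 1 from right. Merged: [1]
Compare 18 vs 17: take 17 from right. Merged: [1, 17]
Compare 18 vs 36: take 18 from left. Merged: [1, 17, 18]
Compare 22 vs 36: take 22 from left. Merged: [1, 17, 18, 22]
Compare 22 vs 36: take 22 from left. Merged: [1, 17, 18, 22, 22]
Compare 28 vs 36: take 28 from left. Merged: [1, 17, 18, 22, 22, 28]
Compare 35 vs 36: take 35 from left. Merged: [1, 17, 18, 22, 22, 28, 35]
Append remaining from right: [36, 37, 38, 38]. Merged: [1, 17, 18, 22, 22, 28, 35, 36, 37, 38, 38]

Final merged array: [1, 17, 18, 22, 22, 28, 35, 36, 37, 38, 38]
Total comparisons: 7

The merged array is [1, 17, 18, 22, 22, 28, 35, 36, 37, 38, 38], requiring 7 comparisons. The merge step runs in O(n) time where n is the total number of elements.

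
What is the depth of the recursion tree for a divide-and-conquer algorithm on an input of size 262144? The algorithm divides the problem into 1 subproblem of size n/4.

For divide and conquer with division factor 4:

Problem sizes at each level:
Level 0: 262144
Level 1: 65536
Level 2: 16384
Level 3: 4096
Level 4: 1024
Level 5: 256
Level 6: 64
Level 7: 16
Level 8: 4
Level 9: 1

The root is level 0 and the size-1 base case is level 9 (the tree spans levels 0 through 9, i.e. 10 levels counting the root), so the depth is the number of divisions: log_4(262144) = 9

The recursion tree depth is log_4(262144) = 9. At each level, the problem size is divided by 4, so it takes 9 divisions to reduce to a base case of size 1. The algorithm makes 1 recursive call at each level.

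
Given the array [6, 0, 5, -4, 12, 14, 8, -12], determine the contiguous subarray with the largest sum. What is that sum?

Using Kadane's algorithm on [6, 0, 5, -4, 12, 14, 8, -12]:

Scanning through the array:
Position 1 (value 0): max_ending_here = 6, max_so_far = 6
Position 2 (value 5): max_ending_here = 11, max_so_far = 11
Position 3 (value -4): max_ending_here = 7, max_so_far = 11
Position 4 (value 12): max_ending_here = 19, max_so_far = 19
Position 5 (value 14): max_ending_here = 33, max_so_far = 33
Position 6 (value 8): max_ending_here = 41, max_so_far = 41
Position 7 (value -12): max_ending_here = 29, max_so_far = 41

Maximum subarray: [6, 0, 5, -4, 12, 14, 8]
Maximum sum: 41

The maximum subarray is [6, 0, 5, -4, 12, 14, 8] with sum 41. This subarray runs from index 0 to index 6.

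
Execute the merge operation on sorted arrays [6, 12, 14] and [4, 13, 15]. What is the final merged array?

Merging process:

Compare 6 vs 4: take 4 from right. Merged: [4]
Compare 6 vs 13: take 6 from left. Merged: [4, 6]
Compare 12 vs 13: take 12 from left. Merged: [4, 6, 12]
Compare 14 vs 13: take 13 from right. Merged: [4, 6, 12, 13]
Compare 14 vs 15: take 14 from left. Merged: [4, 6, 12, 13, 14]
Append remaining from right: [15]. Merged: [4, 6, 12, 13, 14, 15]

Final merged array: [4, 6, 12, 13, 14, 15]
Total comparisons: 5

The merged array is [4, 6, 12, 13, 14, 15], requiring 5 comparisons. The merge step runs in O(n) time where n is the total number of elements.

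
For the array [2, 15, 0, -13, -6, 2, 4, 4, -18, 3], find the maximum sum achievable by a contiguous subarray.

Using Kadane's algorithm on [2, 15, 0, -13, -6, 2, 4, 4, -18, 3]:

Scanning through the array:
Position 1 (value 15): max_ending_here = 17, max_so_far = 17
Position 2 (value 0): max_ending_here = 17, max_so_far = 17
Position 3 (value -13): max_ending_here = 4, max_so_far = 17
Position 4 (value -6): max_ending_here = -2, max_so_far = 17
Position 5 (value 2): max_ending_here = 2, max_so_far = 17
Position 6 (value 4): max_ending_here = 6, max_so_far = 17
Position 7 (value 4): max_ending_here = 10, max_so_far = 17
Position 8 (value -18): max_ending_here = -8, max_so_far = 17
Position 9 (value 3): max_ending_here = 3, max_so_far = 17

Maximum subarray: [2, 15]
Maximum sum: 17

The maximum subarray is [2, 15] with sum 17. This subarray runs from index 0 to index 1.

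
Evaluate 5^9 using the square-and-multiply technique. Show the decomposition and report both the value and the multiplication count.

Computing 5^9 by squaring (build up from 5^1; each line after the first costs one multiplication):

5^1 = 5
5^2 = (5^1)^2 = 5^2 = 25
5^4 = (5^2)^2 = 25^2 = 625
5^8 = (5^4)^2 = 625^2 = 390625
5^9 = 5 * 5^8 = 5 * 390625 = 1953125

Result: 1953125
Multiplications needed: 4 (4 lines after 5^1)

5^9 = 1953125. Using exponentiation by squaring, this requires 4 multiplications. The key idea: if the exponent is even, square the half-power; if odd, multiply by the base once.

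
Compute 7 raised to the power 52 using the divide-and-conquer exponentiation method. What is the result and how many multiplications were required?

Computing 7^52 by squaring (build up from 7^1; each line after the first costs one multiplication):

7^1 = 7
7^2 = (7^1)^2 = 7^2 = 49
7^3 = 7 * 7^2 = 7 * 49 = 343
7^6 = (7^3)^2 = 343^2 = 117649
7^12 = (7^6)^2 = 117649^2 = 13841287201
7^13 = 7 * 7^12 = 7 * 13841287201 = 96889010407
7^26 = (7^13)^2 = 96889010407^2 = 9387480337647754305649
7^52 = (7^26)^2 = 9387480337647754305649^2 = 88124787089723195184393736687912818113311201

Result: 88124787089723195184393736687912818113311201
Multiplications needed: 7 (7 lines after 7^1)

7^52 = 88124787089723195184393736687912818113311201. Using exponentiation by squaring, this requires 7 multiplications. The key idea: if the exponent is even, square the half-power; if odd, multiply by the base once.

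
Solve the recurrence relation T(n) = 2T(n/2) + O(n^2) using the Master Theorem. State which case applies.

Master Theorem for T(n) = 2T(n/2) + O(n^2):

a = 2, b = 2, c = 2
log_b(a) = log_2(2) = 1.0000

Case 3: c = 2 > log_2(2) = 1.0000
T(n) = O(n^2) = O(n^2)

For T(n) = 2T(n/2) + O(n^2): log_2(2) = 1.0000. This is Case 3 of the Master Theorem (c > log_b(a), work dominated by root), giving O(n^2).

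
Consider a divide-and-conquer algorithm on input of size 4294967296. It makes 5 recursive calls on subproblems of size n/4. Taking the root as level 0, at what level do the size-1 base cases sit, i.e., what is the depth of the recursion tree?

For divide and conquer with division factor 4:

Problem sizes at each level:
Level 0: 4294967296
Level 1: 1073741824
Level 2: 268435456
Level 3: 67108864
Level 4: 16777216
Level 5: 4194304
Level 6: 1048576
Level 7: 262144
Level 8: 65536
Level 9: 16384
Level 10: 4096
Level 11: 1024
Level 12: 256
Level 13: 64
Level 14: 16
Level 15: 4
Level 16: 1

The root is level 0 and the size-1 base case is level 16 (the tree spans levels 0 through 16, i.e. 17 levels counting the root), so the depth is the number of divisions: log_4(4294967296) = 16

The recursion tree depth is log_4(4294967296) = 16. At each level, the problem size is divided by 4, so it takes 16 divisions to reduce to a base case of size 1. The algorithm makes 5 recursive calls at each level.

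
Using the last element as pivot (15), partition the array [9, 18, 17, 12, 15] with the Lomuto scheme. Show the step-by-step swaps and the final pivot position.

Lomuto partition with pivot = 15:

Initial array: [9, 18, 17, 12, 15]

arr[0]=9 <= 15: swap with position 0, array becomes [9, 18, 17, 12, 15]
arr[1]=18 > 15: no swap
arr[2]=17 > 15: no swap
arr[3]=12 <= 15: swap with position 1, array becomes [9, 12, 17, 18, 15]

Place pivot at position 2: [9, 12, 15, 18, 17]
Pivot position: 2

After partitioning with pivot 15, the array becomes [9, 12, 15, 18, 17]. The pivot is placed at index 2. All elements to the left of the pivot are <= 15, and all elements to the right are > 15.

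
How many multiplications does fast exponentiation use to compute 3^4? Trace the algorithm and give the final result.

Computing 3^4 by squaring (build up from 3^1; each line after the first costs one multiplication):

3^1 = 3
3^2 = (3^1)^2 = 3^2 = 9
3^4 = (3^2)^2 = 9^2 = 81

Result: 81
Multiplications needed: 2 (2 lines after 3^1)

3^4 = 81. Using exponentiation by squaring, this requires 2 multiplications. The key idea: if the exponent is even, square the half-power; if odd, multiply by the base once.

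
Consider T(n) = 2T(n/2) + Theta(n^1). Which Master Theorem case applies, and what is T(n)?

Master Theorem for T(n) = 2T(n/2) + O(n^1):

a = 2, b = 2, c = 1
log_b(a) = log_2(2) = 1.0000

Case 2: c = 1 = log_2(2) = 1.0000
T(n) = O(n^1 log n) = O(n log n)

For T(n) = 2T(n/2) + O(n^1): log_2(2) = 1.0000. This is Case 2 of the Master Theorem (c = log_b(a), equal work at all levels), giving O(n log n).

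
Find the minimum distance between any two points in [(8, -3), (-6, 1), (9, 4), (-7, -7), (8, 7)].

Computing all pairwise distances among 5 points:

d((8, -3), (-6, 1)) = 14.5602
d((8, -3), (9, 4)) = 7.0711
d((8, -3), (-7, -7)) = 15.5242
d((8, -3), (8, 7)) = 10.0
d((-6, 1), (9, 4)) = 15.2971
d((-6, 1), (-7, -7)) = 8.0623
d((-6, 1), (8, 7)) = 15.2315
d((9, 4), (-7, -7)) = 19.4165
d((9, 4), (8, 7)) = 3.1623 <-- minimum
d((-7, -7), (8, 7)) = 20.5183

Closest pair: (9, 4) and (8, 7) with distance 3.1623

The closest pair is (9, 4) and (8, 7) with Euclidean distance 3.1623. For 5 points, brute-force pairwise comparison is shown above. For large n, the divide-and-conquer algorithm (sort by x, recurse on halves, check the dividing strip) achieves O(n log n).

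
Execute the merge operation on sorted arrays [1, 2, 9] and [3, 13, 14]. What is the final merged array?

Merging process:

Compare 1 vs 3: take 1 from left. Merged: [1]
Compare 2 vs 3: take 2 from left. Merged: [1, 2]
Compare 9 vs 3: take 3 from right. Merged: [1, 2, 3]
Compare 9 vs 13: take 9 from left. Merged: [1, 2, 3, 9]
Append remaining from right: [13, 14]. Merged: [1, 2, 3, 9, 13, 14]

Final merged array: [1, 2, 3, 9, 13, 14]
Total comparisons: 4

The merged array is [1, 2, 3, 9, 13, 14], requiring 4 comparisons. The merge step runs in O(n) time where n is the total number of elements.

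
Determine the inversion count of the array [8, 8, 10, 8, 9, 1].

Finding inversions in [8, 8, 10, 8, 9, 1]:

(0, 5): arr[0]=8 > arr[5]=1
(1, 5): arr[1]=8 > arr[5]=1
(2, 3): arr[2]=10 > arr[3]=8
(2, 4): arr[2]=10 > arr[4]=9
(2, 5): arr[2]=10 > arr[5]=1
(3, 5): arr[3]=8 > arr[5]=1
(4, 5): arr[4]=9 > arr[5]=1

Total inversions: 7

The array has 7 inversion(s): (0,5), (1,5), (2,3), (2,4), (2,5), (3,5), (4,5). Each pair (i,j) satisfies i < j and arr[i] > arr[j].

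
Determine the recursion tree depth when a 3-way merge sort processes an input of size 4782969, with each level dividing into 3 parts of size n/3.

For divide and conquer with division factor 3:

Problem sizes at each level:
Level 0: 4782969
Level 1: 1594323
Level 2: 531441
Level 3: 177147
Level 4: 59049
Level 5: 19683
Level 6: 6561
Level 7: 2187
Level 8: 729
Level 9: 243
Level 10: 81
Level 11: 27
Level 12: 9
Level 13: 3
Level 14: 1

The root is level 0 and the size-1 base case is level 14 (the tree spans levels 0 through 14, i.e. 15 levels counting the root), so the depth is the number of divisions: log_3(4782969) = 14

The recursion tree depth is log_3(4782969) = 14. At each level, the problem size is divided by 3, so it takes 14 divisions to reduce to a base case of size 1. The algorithm makes 3 recursive calls at each level.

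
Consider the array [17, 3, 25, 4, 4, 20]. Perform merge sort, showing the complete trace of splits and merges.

Merge sort trace:

Split: [17, 3, 25, 4, 4, 20] -> [17, 3, 25] and [4, 4, 20]
  Split: [17, 3, 25] -> [17] and [3, 25]
    Split: [3, 25] -> [3] and [25]
    Merge: [3] + [25] -> [3, 25]
  Merge: [17] + [3, 25] -> [3, 17, 25]
  Split: [4, 4, 20] -> [4] and [4, 20]
    Split: [4, 20] -> [4] and [20]
    Merge: [4] + [20] -> [4, 20]
  Merge: [4] + [4, 20] -> [4, 4, 20]
Merge: [3, 17, 25] + [4, 4, 20] -> [3, 4, 4, 17, 20, 25]

Final sorted array: [3, 4, 4, 17, 20, 25]

The merge sort proceeds by recursively splitting the array and merging sorted halves.
After all merges, the sorted array is [3, 4, 4, 17, 20, 25].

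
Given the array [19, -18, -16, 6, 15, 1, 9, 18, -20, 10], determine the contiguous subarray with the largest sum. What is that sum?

Using Kadane's algorithm on [19, -18, -16, 6, 15, 1, 9, 18, -20, 10]:

Scanning through the array:
Position 1 (value -18): max_ending_here = 1, max_so_far = 19
Position 2 (value -16): max_ending_here = -15, max_so_far = 19
Position 3 (value 6): max_ending_here = 6, max_so_far = 19
Position 4 (value 15): max_ending_here = 21, max_so_far = 21
Position 5 (value 1): max_ending_here = 22, max_so_far = 22
Position 6 (value 9): max_ending_here = 31, max_so_far = 31
Position 7 (value 18): max_ending_here = 49, max_so_far = 49
Position 8 (value -20): max_ending_here = 29, max_so_far = 49
Position 9 (value 10): max_ending_here = 39, max_so_far = 49

Maximum subarray: [6, 15, 1, 9, 18]
Maximum sum: 49

The maximum subarray is [6, 15, 1, 9, 18] with sum 49. This subarray runs from index 3 to index 7.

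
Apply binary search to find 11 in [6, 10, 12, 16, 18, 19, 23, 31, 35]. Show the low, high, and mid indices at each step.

Binary search for 11 in [6, 10, 12, 16, 18, 19, 23, 31, 35]:

lo=0, hi=8, mid=4, arr[mid]=18 -> 18 > 11, search left half
lo=0, hi=3, mid=1, arr[mid]=10 -> 10 < 11, search right half
lo=2, hi=3, mid=2, arr[mid]=12 -> 12 > 11, search left half
lo=2 > hi=1, target 11 not found

Binary search determines that 11 is not in the array after 3 comparisons. The search space was exhausted without finding the target.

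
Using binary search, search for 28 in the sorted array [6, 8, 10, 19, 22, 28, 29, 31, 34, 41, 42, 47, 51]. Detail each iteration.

Binary search for 28 in [6, 8, 10, 19, 22, 28, 29, 31, 34, 41, 42, 47, 51]:

lo=0, hi=12, mid=6, arr[mid]=29 -> 29 > 28, search left half
lo=0, hi=5, mid=2, arr[mid]=10 -> 10 < 28, search right half
lo=3, hi=5, mid=4, arr[mid]=22 -> 22 < 28, search right half
lo=5, hi=5, mid=5, arr[mid]=28 -> Found target at index 5!

Binary search finds 28 at index 5 after 4 comparisons. The search repeatedly halves the search space by comparing with the middle element.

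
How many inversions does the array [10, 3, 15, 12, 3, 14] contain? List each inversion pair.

Finding inversions in [10, 3, 15, 12, 3, 14]:

(0, 1): arr[0]=10 > arr[1]=3
(0, 4): arr[0]=10 > arr[4]=3
(2, 3): arr[2]=15 > arr[3]=12
(2, 4): arr[2]=15 > arr[4]=3
(2, 5): arr[2]=15 > arr[5]=14
(3, 4): arr[3]=12 > arr[4]=3

Total inversions: 6

The array has 6 inversion(s): (0,1), (0,4), (2,3), (2,4), (2,5), (3,4). Each pair (i,j) satisfies i < j and arr[i] > arr[j].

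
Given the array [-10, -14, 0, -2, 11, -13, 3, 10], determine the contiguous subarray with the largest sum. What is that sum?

Using Kadane's algorithm on [-10, -14, 0, -2, 11, -13, 3, 10]:

Scanning through the array:
Position 1 (value -14): max_ending_here = -14, max_so_far = -10
Position 2 (value 0): max_ending_here = 0, max_so_far = 0
Position 3 (value -2): max_ending_here = -2, max_so_far = 0
Position 4 (value 11): max_ending_here = 11, max_so_far = 11
Position 5 (value -13): max_ending_here = -2, max_so_far = 11
Position 6 (value 3): max_ending_here = 3, max_so_far = 11
Position 7 (value 10): max_ending_here = 13, max_so_far = 13

Maximum subarray: [3, 10]
Maximum sum: 13

The maximum subarray is [3, 10] with sum 13. This subarray runs from index 6 to index 7.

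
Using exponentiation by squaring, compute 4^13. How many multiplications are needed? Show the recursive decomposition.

Computing 4^13 by squaring (build up from 4^1; each line after the first costs one multiplication):

4^1 = 4
4^2 = (4^1)^2 = 4^2 = 16
4^3 = 4 * 4^2 = 4 * 16 = 64
4^6 = (4^3)^2 = 64^2 = 4096
4^12 = (4^6)^2 = 4096^2 = 16777216
4^13 = 4 * 4^12 = 4 * 16777216 = 67108864

Result: 67108864
Multiplications needed: 5 (5 lines after 4^1)

4^13 = 67108864. Using exponentiation by squaring, this requires 5 multiplications. The key idea: if the exponent is even, square the half-power; if odd, multiply by the base once.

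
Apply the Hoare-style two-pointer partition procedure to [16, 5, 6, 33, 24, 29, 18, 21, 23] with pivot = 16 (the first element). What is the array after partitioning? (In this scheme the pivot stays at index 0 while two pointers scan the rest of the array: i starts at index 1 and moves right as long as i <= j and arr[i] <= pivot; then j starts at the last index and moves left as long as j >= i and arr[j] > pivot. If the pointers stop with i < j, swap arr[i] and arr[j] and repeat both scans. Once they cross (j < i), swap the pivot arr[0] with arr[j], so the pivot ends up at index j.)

Hoare-style two-pointer partition with pivot = 16:

Initial array: [16, 5, 6, 33, 24, 29, 18, 21, 23]

Pointers start at i = 1, j = 8.
i ends at 3, j ends at 2: the pointers have crossed (j < i), so scanning stops.

Swap pivot arr[0] with arr[2] to place pivot at position 2: [6, 5, 16, 33, 24, 29, 18, 21, 23]
Pivot position: 2

After partitioning with pivot 16, the array becomes [6, 5, 16, 33, 24, 29, 18, 21, 23]. The pivot is placed at index 2. All elements to the left of the pivot are <= 16, and all elements to the right are > 16.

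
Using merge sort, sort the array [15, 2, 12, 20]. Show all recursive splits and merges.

Merge sort trace:

Split: [15, 2, 12, 20] -> [15, 2] and [12, 20]
  Split: [15, 2] -> [15] and [2]
  Merge: [15] + [2] -> [2, 15]
  Split: [12, 20] -> [12] and [20]
  Merge: [12] + [20] -> [12, 20]
Merge: [2, 15] + [12, 20] -> [2, 12, 15, 20]

Final sorted array: [2, 12, 15, 20]

The merge sort proceeds by recursively splitting the array and merging sorted halves.
After all merges, the sorted array is [2, 12, 15, 20].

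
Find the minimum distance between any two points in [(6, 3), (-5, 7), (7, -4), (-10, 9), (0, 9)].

Computing all pairwise distances among 5 points:

d((6, 3), (-5, 7)) = 11.7047
d((6, 3), (7, -4)) = 7.0711
d((6, 3), (-10, 9)) = 17.088
d((6, 3), (0, 9)) = 8.4853
d((-5, 7), (7, -4)) = 16.2788
d((-5, 7), (-10, 9)) = 5.3852 <-- minimum
d((-5, 7), (0, 9)) = 5.3852 <-- minimum
d((7, -4), (-10, 9)) = 21.4009
d((7, -4), (0, 9)) = 14.7648
d((-10, 9), (0, 9)) = 10.0

Minimum distance: 5.3852 (tie among 2 pairs: (-5, 7) and (-10, 9); (-5, 7) and (0, 9))

The minimum Euclidean distance is 5.3852. There is a tie: 2 pairs achieve this minimum — (-5, 7) and (-10, 9); (-5, 7) and (0, 9). Any of these is a valid closest pair. For 5 points, brute-force pairwise comparison is shown above. For large n, the divide-and-conquer algorithm (sort by x, recurse on halves, check the dividing strip) achieves O(n log n).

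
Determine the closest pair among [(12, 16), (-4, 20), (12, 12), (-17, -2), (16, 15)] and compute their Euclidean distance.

Computing all pairwise distances among 5 points:

d((12, 16), (-4, 20)) = 16.4924
d((12, 16), (12, 12)) = 4.0 <-- minimum
d((12, 16), (-17, -2)) = 34.1321
d((12, 16), (16, 15)) = 4.1231
d((-4, 20), (12, 12)) = 17.8885
d((-4, 20), (-17, -2)) = 25.5539
d((-4, 20), (16, 15)) = 20.6155
d((12, 12), (-17, -2)) = 32.2025
d((12, 12), (16, 15)) = 5.0
d((-17, -2), (16, 15)) = 37.1214

Closest pair: (12, 16) and (12, 12) with distance 4.0

The closest pair is (12, 16) and (12, 12) with Euclidean distance 4.0. For 5 points, brute-force pairwise comparison is shown above. For large n, the divide-and-conquer algorithm (sort by x, recurse on halves, check the dividing strip) achieves O(n log n).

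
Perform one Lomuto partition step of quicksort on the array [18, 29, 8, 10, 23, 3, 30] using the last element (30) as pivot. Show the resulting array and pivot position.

Lomuto partition with pivot = 30:

Initial array: [18, 29, 8, 10, 23, 3, 30]

arr[0]=18 <= 30: swap with position 0, array becomes [18, 29, 8, 10, 23, 3, 30]
arr[1]=29 <= 30: swap with position 1, array becomes [18, 29, 8, 10, 23, 3, 30]
arr[2]=8 <= 30: swap with position 2, array becomes [18, 29, 8, 10, 23, 3, 30]
arr[3]=10 <= 30: swap with position 3, array becomes [18, 29, 8, 10, 23, 3, 30]
arr[4]=23 <= 30: swap with position 4, array becomes [18, 29, 8, 10, 23, 3, 30]
arr[5]=3 <= 30: swap with position 5, array becomes [18, 29, 8, 10, 23, 3, 30]

Place pivot at position 6: [18, 29, 8, 10, 23, 3, 30]
Pivot position: 6

After partitioning with pivot 30, the array becomes [18, 29, 8, 10, 23, 3, 30]. The pivot is placed at index 6. All elements to the left of the pivot are <= 30, and all elements to the right are > 30.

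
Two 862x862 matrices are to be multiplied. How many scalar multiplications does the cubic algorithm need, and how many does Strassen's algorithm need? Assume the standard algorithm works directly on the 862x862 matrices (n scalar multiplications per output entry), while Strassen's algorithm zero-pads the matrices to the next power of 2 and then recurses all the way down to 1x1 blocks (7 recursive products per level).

Matrix multiplication for 862x862 matrices:

Strassen's algorithm requires power-of-2 dimensions. Pad 862x862 to 1024x1024 (next power of 2).

Standard algorithm: 862^3 = 640503928 multiplications
Strassen's algorithm: 7^(log2(1024)) = 7^10 = 282475249 multiplications
Savings: 640503928 - 282475249 = 358028679 multiplications

Standard: 640503928 multiplications (862^3). Strassen: 282475249 multiplications (7^10, after padding to 1024x1024). Strassen reduces 8 recursive multiplications to 7 at each level.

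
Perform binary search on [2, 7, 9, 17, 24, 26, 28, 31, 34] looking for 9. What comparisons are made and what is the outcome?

Binary search for 9 in [2, 7, 9, 17, 24, 26, 28, 31, 34]:

lo=0, hi=8, mid=4, arr[mid]=24 -> 24 > 9, search left half
lo=0, hi=3, mid=1, arr[mid]=7 -> 7 < 9, search right half
lo=2, hi=3, mid=2, arr[mid]=9 -> Found target at index 2!

Binary search finds 9 at index 2 after 3 comparisons. The search repeatedly halves the search space by comparing with the middle element.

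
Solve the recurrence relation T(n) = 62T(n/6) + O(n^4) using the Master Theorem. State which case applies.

Master Theorem for T(n) = 62T(n/6) + O(n^4):

a = 62, b = 6, c = 4
log_b(a) = log_6(62) = 2.3034

Case 3: c = 4 > log_6(62) = 2.3034
T(n) = O(n^4) = O(n^4)

For T(n) = 62T(n/6) + O(n^4): log_6(62) = 2.3034. This is Case 3 of the Master Theorem (c > log_b(a), work dominated by root), giving O(n^4).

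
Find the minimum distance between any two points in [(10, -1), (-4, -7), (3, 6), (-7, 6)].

Computing all pairwise distances among 4 points:

d((10, -1), (-4, -7)) = 15.2315
d((10, -1), (3, 6)) = 9.8995 <-- minimum
d((10, -1), (-7, 6)) = 18.3848
d((-4, -7), (3, 6)) = 14.7648
d((-4, -7), (-7, 6)) = 13.3417
d((3, 6), (-7, 6)) = 10.0

Closest pair: (10, -1) and (3, 6) with distance 9.8995

The closest pair is (10, -1) and (3, 6) with Euclidean distance 9.8995. For 4 points, brute-force pairwise comparison is shown above. For large n, the divide-and-conquer algorithm (sort by x, recurse on halves, check the dividing strip) achieves O(n log n).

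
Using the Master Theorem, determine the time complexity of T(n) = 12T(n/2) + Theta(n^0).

Master Theorem for T(n) = 12T(n/2) + O(n^0):

a = 12, b = 2, c = 0
log_b(a) = log_2(12) = 3.5850

Case 1: c = 0 < log_2(12) = 3.5850
T(n) = O(n^(log_2 12))

For T(n) = 12T(n/2) + O(n^0): log_2(12) = 3.5850. This is Case 1 of the Master Theorem (c < log_b(a), work dominated by leaves), giving O(n^(log_2 12)).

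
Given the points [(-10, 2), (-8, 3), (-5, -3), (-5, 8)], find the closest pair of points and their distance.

Computing all pairwise distances among 4 points:

d((-10, 2), (-8, 3)) = 2.2361 <-- minimum
d((-10, 2), (-5, -3)) = 7.0711
d((-10, 2), (-5, 8)) = 7.8102
d((-8, 3), (-5, -3)) = 6.7082
d((-8, 3), (-5, 8)) = 5.831
d((-5, -3), (-5, 8)) = 11.0

Closest pair: (-10, 2) and (-8, 3) with distance 2.2361

The closest pair is (-10, 2) and (-8, 3) with Euclidean distance 2.2361. For 4 points, brute-force pairwise comparison is shown above. For large n, the divide-and-conquer algorithm (sort by x, recurse on halves, check the dividing strip) achieves O(n log n).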